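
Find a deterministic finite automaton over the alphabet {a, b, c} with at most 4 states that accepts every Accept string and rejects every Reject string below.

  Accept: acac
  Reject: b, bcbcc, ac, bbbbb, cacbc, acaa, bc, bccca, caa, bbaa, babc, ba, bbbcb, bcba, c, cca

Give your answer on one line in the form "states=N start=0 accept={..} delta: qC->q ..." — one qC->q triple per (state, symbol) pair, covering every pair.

states=3 start=0 accept={2} delta: 0a->0 0b->0 0c->1 1a->1 1b->1 1c->2 2a->0 2b->0 2c->0

State merging on the prefix tree: take the shortest (then alphabetical) example prefix whose next move is undefined and point that move at state 0, else 1, else 2, ...; a target is out if some Accept/Reject pair would then sit in one state with the same input left (inseparable). If every existing state is out, open a new one.
a: 0a undefined. 0a->0: ok.
b: 0b undefined. 0b->0: ok.
c: 0c undefined. 0c->0: no, acac/b meet in 0. Open state 1: 0c->1.
ca: 1a undefined. 1a->0: no, acac/ac meet in 1. 1a->1: ok.
cc: 1c undefined. 1c->0: no, acac/b meet in 0. 1c->1: no, acac/ac meet in 1. Open state 2: 1c->2.
bcb: 1b undefined. 1b->0: no, acac/bcbcc meet in 2. 1b->1: ok.
cca: 2a undefined. 2a->0: ok.
bccc: 2c undefined. 2c->0: ok.
cacb: 2b undefined. 2b->0: ok.
All examples now run through 3 states with every (state, symbol) defined. Accept strings end in {2}, Reject strings end in {0,1}; accept={2}.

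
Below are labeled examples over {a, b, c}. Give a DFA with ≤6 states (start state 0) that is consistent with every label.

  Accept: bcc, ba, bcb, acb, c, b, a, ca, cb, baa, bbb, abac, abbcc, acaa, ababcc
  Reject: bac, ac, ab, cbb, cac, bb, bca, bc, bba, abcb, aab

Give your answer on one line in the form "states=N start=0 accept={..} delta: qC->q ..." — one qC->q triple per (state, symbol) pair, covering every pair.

states=4 start=0 accept={0,1} delta: 0a->1 0b->1 0c->0 1a->1 1b->2 1c->2 2a->3 2b->0 2c->1 3a->0 3b->0 3c->0

State merging on the prefix tree: take the shortest (then alphabetical) example prefix whose next move is undefined and point that move at state 0, else 1, else 2, ...; a target is out if some Accept/Reject pair would then sit in one state with the same input left (inseparable). If every existing state is out, open a new one.
a: 0a undefined. 0a->0: no, bcb/abcb meet in 0 with "bcb" left. Open state 1: 0a->1.
b: 0b undefined. 0b->0: no, ba/bba meet in 1. 0b->1: ok.
c: 0c undefined. 0c->0: ok.
aa: 1a undefined. 1a->0: no, ba/bac meet in 0. 1a->1: ok.
ab: 1b undefined. 1b->0: no, ba/bba meet in 1. 1b->1: no, ba/ab meet in 1. Open state 2: 1b->2.
ac: 1c undefined. 1c->0: no, bcc/bac meet in 0. 1c->1: no, bcc/bac meet in 1. 1c->2: ok.
aba: 2a undefined. 2a->0: no, c/bca meet in 0. 2a->1: no, ba/bca meet in 1. 2a->2: no, acaa/bac meet in 2. Open state 3: 2a->3.
abb: 2b undefined. 2b->0: ok.
abc: 2c undefined. 2c->0: no, ba/abcb meet in 1. 2c->1: ok.
abab: 3b undefined. 3b->0: ok.
abac: 3c undefined. 3c->0: ok.
acaa: 3a undefined. 3a->0: ok.
All examples now run through 4 states with every (state, symbol) defined. Accept strings end in {0,1}, Reject strings end in {2,3}; accept={0,1}.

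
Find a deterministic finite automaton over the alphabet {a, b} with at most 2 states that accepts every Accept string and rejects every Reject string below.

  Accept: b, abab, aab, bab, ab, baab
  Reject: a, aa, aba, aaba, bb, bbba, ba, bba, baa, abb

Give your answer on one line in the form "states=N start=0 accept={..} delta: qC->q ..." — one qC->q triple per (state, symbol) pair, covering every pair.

states=2 start=0 accept={1} delta: 0a->0 0b->1 1a->0 1b->0

State merging on the prefix tree: take the shortest (then alphabetical) example prefix whose next move is undefined and point that move at state 0, else 1, else 2, ...; a target is out if some Accept/Reject pair would then sit in one state with the same input left (inseparable). If every existing state is out, open a new one.
a: 0a undefined. 0a->0: ok.
b: 0b undefined. 0b->0: no, b/a meet in 0. Open state 1: 0b->1.
ba: 1a undefined. 1a->0: ok.
bb: 1b undefined. 1b->0: ok.
All examples now run through 2 states with every (state, symbol) defined. Accept strings end in {1}, Reject strings end in {0}; accept={1}.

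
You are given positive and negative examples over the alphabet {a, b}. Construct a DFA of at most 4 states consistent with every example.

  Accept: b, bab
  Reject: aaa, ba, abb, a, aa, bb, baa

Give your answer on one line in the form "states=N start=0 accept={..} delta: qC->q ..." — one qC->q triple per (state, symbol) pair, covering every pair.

Fold the examples into a partial DFA from state 0: repeatedly fix the first undefined (state, symbol) met by the shortest-then-alphabetical prefix, trying targets in increasing order and rejecting any under which an Accept and a Reject string meet in one state with the same remainder; add a state when all current targets are rejected. Accepting states are where Accept strings end.
a: 0a undefined. 0a->0: ok.
b: 0b undefined. 0b->0: no, b/aaa meet in 0. Open state 1: 0b->1.
ba: 1a undefined. 1a->0: ok.
bb: 1b undefined. 1b->0: ok.
All examples now run through 2 states with every (state, symbol) defined. Accept strings end in {1}, Reject strings end in {0}; accept={1}.

states=2 start=0 accept={1} delta: 0a->0 0b->1 1a->0 1b->0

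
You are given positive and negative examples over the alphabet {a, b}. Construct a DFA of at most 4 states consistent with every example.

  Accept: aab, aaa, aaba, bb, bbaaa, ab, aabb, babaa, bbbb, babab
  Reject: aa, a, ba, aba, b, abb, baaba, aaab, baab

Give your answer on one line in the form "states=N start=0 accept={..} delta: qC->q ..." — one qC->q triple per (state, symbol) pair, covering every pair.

Fold the examples into a partial DFA from state 0: repeatedly fix the first undefined (state, symbol) met by the shortest-then-alphabetical prefix, trying targets in increasing order and rejecting any under which an Accept and a Reject string meet in one state with the same remainder; add a state when all current targets are rejected. Accepting states are where Accept strings end.
a: 0a undefined. 0a->0: no, aab/b meet in 0 with "b" left. Open state 1: 0a->1.
b: 0b undefined. 0b->0: no, aab/baab meet in 1 with "ab" left. 0b->1: ok.
aa: 1a undefined. 1a->0: no, aab/a meet in 1. 1a->1: no, aab/aaab meet in 1 with "b" left. Open state 2: 1a->2.
ab: 1b undefined. 1b->0: ok.
aaa: 2a undefined. 2a->0: ok.
aab: 2b undefined. 2b->0: no, aaba/a meet in 1. 2b->1: no, aab/a meet in 1. 2b->2: no, aab/aa meet in 2. Open state 3: 2b->3.
aaba: 3a undefined. 3a->0: no, babaa/a meet in 1. 3a->1: no, aaba/a meet in 1. 3a->2: no, aaba/aa meet in 2. 3a->3: ok.
aabb: 3b undefined. 3b->0: ok.
All examples now run through 4 states with every (state, symbol) defined. Accept strings end in {0,3}, Reject strings end in {1,2}; accept={0,3}.

states=4 start=0 accept={0,3} delta: 0a->1 0b->1 1a->2 1b->0 2a->0 2b->3 3a->3 3b->0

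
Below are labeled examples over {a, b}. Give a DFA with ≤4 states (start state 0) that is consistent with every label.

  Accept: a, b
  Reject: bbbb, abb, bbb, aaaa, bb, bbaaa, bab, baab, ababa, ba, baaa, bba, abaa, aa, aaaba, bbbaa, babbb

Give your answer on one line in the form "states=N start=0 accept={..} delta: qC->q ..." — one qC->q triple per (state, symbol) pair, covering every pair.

states=3 start=0 accept={1} delta: 0a->1 0b->1 1a->2 1b->2 2a->2 2b->2

Fold the examples into a partial DFA from state 0: repeatedly fix the first undefined (state, symbol) met by the shortest-then-alphabetical prefix, trying targets in increasing order and rejecting any under which an Accept and a Reject string meet in one state with the same remainder; add a state when all current targets are rejected. Accepting states are where Accept strings end.
a: 0a undefined. 0a->0: no, a/aaaa meet in 0. Open state 1: 0a->1.
b: 0b undefined. 0b->0: no, a/ba meet in 1. 0b->1: ok.
aa: 1a undefined. 1a->0: no, a/bab meet in 1. 1a->1: no, a/aaaa meet in 1. Open state 2: 1a->2.
ab: 1b undefined. 1b->0: no, a/abb meet in 1. 1b->1: no, a/bbbb meet in 1. 1b->2: ok.
aaa: 2a undefined. 2a->0: no, a/aaaa meet in 1. 2a->1: no, a/bbaaa meet in 1. 2a->2: ok.
abb: 2b undefined. 2b->0: no, a/bbbb meet in 1. 2b->1: no, a/abb meet in 1. 2b->2: ok.
All examples now run through 3 states with every (state, symbol) defined. Accept strings end in {1}, Reject strings end in {2}; accept={1}.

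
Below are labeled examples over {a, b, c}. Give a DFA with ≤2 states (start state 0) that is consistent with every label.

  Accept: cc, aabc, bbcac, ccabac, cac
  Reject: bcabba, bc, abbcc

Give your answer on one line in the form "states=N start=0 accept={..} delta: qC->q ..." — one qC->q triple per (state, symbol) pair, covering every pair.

states=2 start=0 accept={0} delta: 0a->1 0b->0 0c->1 1a->1 1b->1 1c->0

Fold the examples into a partial DFA from state 0: repeatedly fix the first undefined (state, symbol) met by the shortest-then-alphabetical prefix, trying targets in increasing order and rejecting any under which an Accept and a Reject string meet in one state with the same remainder; add a state when all current targets are rejected. Accepting states are where Accept strings end.
a: 0a undefined. 0a->0: no, aabc/bc meet in 0 with "bc" left. Open state 1: 0a->1.
b: 0b undefined. 0b->0: ok.
c: 0c undefined. 0c->0: no, cc/bc meet in 0. 0c->1: ok.
aa: 1a undefined. 1a->0: no, aabc/bcabba meet in 1. 1a->1: ok.
ab: 1b undefined. 1b->0: no, cc/abbcc meet in 1 with "c" left. 1b->1: ok.
cc: 1c undefined. 1c->0: ok.
All examples now run through 2 states with every (state, symbol) defined. Accept strings end in {0}, Reject strings end in {1}; accept={0}.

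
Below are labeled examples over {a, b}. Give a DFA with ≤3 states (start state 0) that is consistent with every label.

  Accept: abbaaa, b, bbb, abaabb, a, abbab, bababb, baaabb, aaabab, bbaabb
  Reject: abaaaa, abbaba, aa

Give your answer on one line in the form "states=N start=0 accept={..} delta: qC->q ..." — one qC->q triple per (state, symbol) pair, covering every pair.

states=3 start=0 accept={0,1} delta: 0a->1 0b->0 1a->2 1b->1 2a->0 2b->1

State merging on the prefix tree: take the shortest (then alphabetical) example prefix whose next move is undefined and point that move at state 0, else 1, else 2, ...; a target is out if some Accept/Reject pair would then sit in one state with the same input left (inseparable). If every existing state is out, open a new one.
a: 0a undefined. 0a->0: no, a/aa meet in 0. Open state 1: 0a->1.
b: 0b undefined. 0b->0: ok.
aa: 1a undefined. 1a->0: no, b/aa meet in 0. 1a->1: no, a/aa meet in 1. Open state 2: 1a->2.
ab: 1b undefined. 1b->0: no, a/abbaba meet in 1. 1b->1: ok.
aaa: 2a undefined. 2a->0: ok.
abbab: 2b undefined. 2b->0: no, abbaaa/abbaba meet in 1. 2b->1: ok.
All examples now run through 3 states with every (state, symbol) defined. Accept strings end in {0,1}, Reject strings end in {2}; accept={0,1}.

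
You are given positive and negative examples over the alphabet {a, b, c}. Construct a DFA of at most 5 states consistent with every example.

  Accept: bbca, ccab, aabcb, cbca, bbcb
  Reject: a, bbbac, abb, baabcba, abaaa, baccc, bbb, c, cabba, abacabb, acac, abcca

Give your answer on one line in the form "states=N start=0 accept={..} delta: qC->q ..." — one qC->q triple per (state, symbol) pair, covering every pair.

Grow the machine one transition at a time. Run the examples from 0; the earliest place one falls off (shortest prefix, ties alphabetical) gets sent to the lowest-numbered state that keeps every Accept/Reject pair distinguishable — a pair clashes when both reach the same state with identical unread suffix — and to a fresh state only if none does.
a: 0a undefined. 0a->0: ok.
b: 0b undefined. 0b->0: ok.
c: 0c undefined. 0c->0: no, bbca/a meet in 0. Open state 1: 0c->1.
ca: 1a undefined. 1a->0: no, bbca/a meet in 0. 1a->1: no, bbca/bbbac meet in 1. Open state 2: 1a->2.
cb: 1b undefined. 1b->0: no, aabcb/a meet in 0. 1b->1: no, bbca/baabcba meet in 2. 1b->2: ok.
cc: 1c undefined. 1c->0: no, ccab/a meet in 0. 1c->1: no, bbca/abcca meet in 2. 1c->2: ok.
cab: 2b undefined. 2b->0: ok.
cbc: 2c undefined. 2c->0: no, cbca/a meet in 0. 2c->1: ok.
cca: 2a undefined. 2a->0: no, ccab/a meet in 0. 2a->1: ok.
All examples now run through 3 states with every (state, symbol) defined. Accept strings end in {2}, Reject strings end in {0,1}; accept={2}.

states=3 start=0 accept={2} delta: 0a->0 0b->0 0c->1 1a->2 1b->2 1c->2 2a->1 2b->0 2c->1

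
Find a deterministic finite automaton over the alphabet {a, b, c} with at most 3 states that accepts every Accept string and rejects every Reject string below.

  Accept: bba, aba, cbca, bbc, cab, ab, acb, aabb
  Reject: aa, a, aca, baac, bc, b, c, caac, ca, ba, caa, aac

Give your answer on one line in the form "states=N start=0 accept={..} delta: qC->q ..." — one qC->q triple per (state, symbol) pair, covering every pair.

states=3 start=0 accept={0,2} delta: 0a->1 0b->1 0c->1 1a->1 1b->2 1c->1 2a->0 2b->0 2c->2

Fold the examples into a partial DFA from state 0: repeatedly fix the first undefined (state, symbol) met by the shortest-then-alphabetical prefix, trying targets in increasing order and rejecting any under which an Accept and a Reject string meet in one state with the same remainder; add a state when all current targets are rejected. Accepting states are where Accept strings end.
a: 0a undefined. 0a->0: no, aba/ba meet in 0 with "ba" left. Open state 1: 0a->1.
b: 0b undefined. 0b->0: no, bba/a meet in 1. 0b->1: ok.
c: 0c undefined. 0c->0: no, cbca/aca meet in 1 with "ca" left. 0c->1: ok.
aa: 1a undefined. 1a->0: no, cab/a meet in 1. 1a->1: ok.
ab: 1b undefined. 1b->0: no, bba/aa meet in 1. 1b->1: no, bba/aa meet in 1. Open state 2: 1b->2.
ac: 1c undefined. 1c->0: no, acb/aa meet in 1. 1c->1: ok.
aba: 2a undefined. 2a->0: ok.
bbc: 2c undefined. 2c->0: no, cbca/aa meet in 1. 2c->1: no, cbca/aa meet in 1. 2c->2: ok.
aabb: 2b undefined. 2b->0: ok.
All examples now run through 3 states with every (state, symbol) defined. Accept strings end in {0,2}, Reject strings end in {1}; accept={0,2}.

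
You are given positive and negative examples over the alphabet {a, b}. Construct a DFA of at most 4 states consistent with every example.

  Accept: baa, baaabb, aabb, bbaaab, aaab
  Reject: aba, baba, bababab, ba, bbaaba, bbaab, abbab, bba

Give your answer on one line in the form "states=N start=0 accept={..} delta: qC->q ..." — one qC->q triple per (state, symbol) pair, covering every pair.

Fold the examples into a partial DFA from state 0: repeatedly fix the first undefined (state, symbol) met by the shortest-then-alphabetical prefix, trying targets in increasing order and rejecting any under which an Accept and a Reject string meet in one state with the same remainder; add a state when all current targets are rejected. Accepting states are where Accept strings end.
a: 0a undefined. 0a->0: ok.
b: 0b undefined. 0b->0: no, baa/aba meet in 0. Open state 1: 0b->1.
ba: 1a undefined. 1a->0: no, baa/aba meet in 0. 1a->1: no, baa/aba meet in 1. Open state 2: 1a->2.
bb: 1b undefined. 1b->0: no, aabb/bba meet in 0. 1b->1: ok.
baa: 2a undefined. 2a->0: no, baaabb/bbaab meet in 1. 2a->1: no, baa/bbaab meet in 1. 2a->2: no, baa/aba meet in 2. Open state 3: 2a->3.
bab: 2b undefined. 2b->0: ok.
baaa: 3a undefined. 3a->0: ok.
bbaab: 3b undefined. 3b->0: ok.
All examples now run through 4 states with every (state, symbol) defined. Accept strings end in {1,3}, Reject strings end in {0,2}; accept={1,3}.

states=4 start=0 accept={1,3} delta: 0a->0 0b->1 1a->2 1b->1 2a->3 2b->0 3a->0 3b->0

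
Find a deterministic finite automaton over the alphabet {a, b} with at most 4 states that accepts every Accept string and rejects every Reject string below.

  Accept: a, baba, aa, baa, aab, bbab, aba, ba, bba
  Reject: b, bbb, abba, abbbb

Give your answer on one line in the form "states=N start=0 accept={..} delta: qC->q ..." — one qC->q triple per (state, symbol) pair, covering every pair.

states=4 start=0 accept={1,2} delta: 0a->1 0b->0 1a->1 1b->2 2a->1 2b->3 3a->0 3b->0

Grow the machine one transition at a time. Run the examples from 0; the earliest place one falls off (shortest prefix, ties alphabetical) gets sent to the lowest-numbered state that keeps every Accept/Reject pair distinguishable — a pair clashes when both reach the same state with identical unread suffix — and to a fresh state only if none does.
a: 0a undefined. 0a->0: no, aab/b meet in 0 with "b" left. Open state 1: 0a->1.
b: 0b undefined. 0b->0: ok.
aa: 1a undefined. 1a->0: no, aa/b meet in 0. 1a->1: ok.
ab: 1b undefined. 1b->0: no, a/abba meet in 1. 1b->1: no, a/abba meet in 1. Open state 2: 1b->2.
aba: 2a undefined. 2a->0: no, baba/b meet in 0. 2a->1: ok.
abb: 2b undefined. 2b->0: no, a/abba meet in 1. 2b->1: no, a/abba meet in 1. 2b->2: no, a/abba meet in 1. Open state 3: 2b->3.
abba: 3a undefined. 3a->0: ok.
abbb: 3b undefined. 3b->0: ok.
All examples now run through 4 states with every (state, symbol) defined. Accept strings end in {1,2}, Reject strings end in {0}; accept={1,2}.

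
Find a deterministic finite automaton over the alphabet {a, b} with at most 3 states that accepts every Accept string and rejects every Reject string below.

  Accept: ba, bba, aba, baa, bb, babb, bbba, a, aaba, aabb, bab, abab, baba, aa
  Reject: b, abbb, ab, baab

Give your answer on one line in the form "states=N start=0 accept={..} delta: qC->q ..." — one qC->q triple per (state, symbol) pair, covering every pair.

Fold the examples into a partial DFA from state 0: repeatedly fix the first undefined (state, symbol) met by the shortest-then-alphabetical prefix, trying targets in increasing order and rejecting any under which an Accept and a Reject string meet in one state with the same remainder; add a state when all current targets are rejected. Accepting states are where Accept strings end.
a: 0a undefined. 0a->0: ok.
b: 0b undefined. 0b->0: no, ba/b meet in 0. Open state 1: 0b->1.
ba: 1a undefined. 1a->0: no, bab/b meet in 1. 1a->1: no, ba/b meet in 1. Open state 2: 1a->2.
bb: 1b undefined. 1b->0: ok.
baa: 2a undefined. 2a->0: ok.
bab: 2b undefined. 2b->0: no, babb/b meet in 1. 2b->1: no, bab/b meet in 1. 2b->2: ok.
All examples now run through 3 states with every (state, symbol) defined. Accept strings end in {0,2}, Reject strings end in {1}; accept={0,2}.

states=3 start=0 accept={0,2} delta: 0a->0 0b->1 1a->2 1b->0 2a->0 2b->2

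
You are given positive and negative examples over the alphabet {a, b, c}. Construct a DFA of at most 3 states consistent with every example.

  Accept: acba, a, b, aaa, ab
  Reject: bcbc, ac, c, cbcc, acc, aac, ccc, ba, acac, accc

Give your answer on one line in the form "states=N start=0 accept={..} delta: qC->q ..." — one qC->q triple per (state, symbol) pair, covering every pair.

states=3 start=0 accept={0,1} delta: 0a->0 0b->1 0c->2 1a->2 1b->0 1c->1 2a->0 2b->0 2c->2

Fold the examples into a partial DFA from state 0: repeatedly fix the first undefined (state, symbol) met by the shortest-then-alphabetical prefix, trying targets in increasing order and rejecting any under which an Accept and a Reject string meet in one state with the same remainder; add a state when all current targets are rejected. Accepting states are where Accept strings end.
a: 0a undefined. 0a->0: ok.
b: 0b undefined. 0b->0: no, a/ba meet in 0. Open state 1: 0b->1.
c: 0c undefined. 0c->0: no, acba/ba meet in 1 with "a" left. 0c->1: no, b/ac meet in 1. Open state 2: 0c->2.
ba: 1a undefined. 1a->0: no, a/ba meet in 0. 1a->1: no, b/ba meet in 1. 1a->2: ok.
bc: 1c undefined. 1c->0: no, a/bcbc meet in 0. 1c->1: ok.
cb: 2b undefined. 2b->0: ok.
cc: 2c undefined. 2c->0: no, acba/cbcc meet in 0. 2c->1: no, b/cbcc meet in 1. 2c->2: ok.
aca: 2a undefined. 2a->0: ok.
bcb: 1b undefined. 1b->0: ok.
All examples now run through 3 states with every (state, symbol) defined. Accept strings end in {0,1}, Reject strings end in {2}; accept={0,1}.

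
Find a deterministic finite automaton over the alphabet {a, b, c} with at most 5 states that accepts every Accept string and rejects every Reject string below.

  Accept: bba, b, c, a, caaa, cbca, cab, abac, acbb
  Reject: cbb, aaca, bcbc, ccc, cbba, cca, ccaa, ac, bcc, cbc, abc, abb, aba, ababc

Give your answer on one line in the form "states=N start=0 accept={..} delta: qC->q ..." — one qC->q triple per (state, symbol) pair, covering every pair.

State merging on the prefix tree: take the shortest (then alphabetical) example prefix whose next move is undefined and point that move at state 0, else 1, else 2, ...; a target is out if some Accept/Reject pair would then sit in one state with the same input left (inseparable). If every existing state is out, open a new one.
a: 0a undefined. 0a->0: no, c/ac meet in 0 with "c" left. Open state 1: 0a->1.
b: 0b undefined. 0b->0: ok.
c: 0c undefined. 0c->0: no, bba/cbba meet in 1. 0c->1: ok.
aa: 1a undefined. 1a->0: no, b/aaca meet in 0. 1a->1: ok.
ab: 1b undefined. 1b->0: no, bba/bcbc meet in 1. 1b->1: no, bba/cbb meet in 1. Open state 2: 1b->2.
ac: 1c undefined. 1c->0: no, bba/aaca meet in 1. 1c->1: no, bba/aaca meet in 1. 1c->2: no, cab/ac meet in 2. Open state 3: 1c->3.
aba: 2a undefined. 2a->0: no, bba/ababc meet in 1. 2a->1: no, bba/aba meet in 1. 2a->2: no, cab/aba meet in 2. 2a->3: no, abac/ccc meet in 3 with "c" left. Open state 4: 2a->4.
abb: 2b undefined. 2b->0: no, bba/cbba meet in 1. 2b->1: no, bba/cbb meet in 1. 2b->2: no, cab/cbb meet in 2. 2b->3: ok.
abc: 2c undefined. 2c->0: no, b/bcbc meet in 0. 2c->1: no, bba/bcbc meet in 1. 2c->2: no, cbca/aba meet in 4. 2c->3: no, cbca/aaca meet in 3 with "a" left. 2c->4: ok.
acb: 3b undefined. 3b->0: ok.
cca: 3a undefined. 3a->0: no, bba/ccaa meet in 1. 3a->1: no, bba/aaca meet in 1. 3a->2: no, cab/aaca meet in 2. 3a->3: ok.
ccc: 3c undefined. 3c->0: no, b/ccc meet in 0. 3c->1: no, bba/ccc meet in 1. 3c->2: no, cab/ccc meet in 2. 3c->3: ok.
abab: 4b undefined. 4b->0: no, bba/ababc meet in 1. 4b->1: ok.
abac: 4c undefined. 4c->0: ok.
cbca: 4a undefined. 4a->0: ok.
All examples now run through 5 states with every (state, symbol) defined. Accept strings end in {0,1,2}, Reject strings end in {3,4}; accept={0,1,2}.

states=5 start=0 accept={0,1,2} delta: 0a->1 0b->0 0c->1 1a->1 1b->2 1c->3 2a->4 2b->3 2c->4 3a->3 3b->0 3c->3 4a->0 4b->1 4c->0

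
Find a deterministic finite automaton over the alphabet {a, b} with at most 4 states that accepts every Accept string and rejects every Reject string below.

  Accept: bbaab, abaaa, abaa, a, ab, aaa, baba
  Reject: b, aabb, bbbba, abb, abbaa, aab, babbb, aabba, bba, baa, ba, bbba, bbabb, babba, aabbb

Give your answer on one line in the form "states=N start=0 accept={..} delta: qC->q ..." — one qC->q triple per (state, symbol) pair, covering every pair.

states=4 start=0 accept={0,1} delta: 0a->1 0b->2 1a->0 1b->0 2a->3 2b->2 3a->3 3b->0

Fold the examples into a partial DFA from state 0: repeatedly fix the first undefined (state, symbol) met by the shortest-then-alphabetical prefix, trying targets in increasing order and rejecting any under which an Accept and a Reject string meet in one state with the same remainder; add a state when all current targets are rejected. Accepting states are where Accept strings end.
a: 0a undefined. 0a->0: no, abaa/baa meet in 0 with "baa" left. Open state 1: 0a->1.
b: 0b undefined. 0b->0: no, bbaab/aab meet in 1 with "ab" left. 0b->1: no, a/b meet in 1. Open state 2: 0b->2.
aa: 1a undefined. 1a->0: ok.
ab: 1b undefined. 1b->0: ok.
ba: 2a undefined. 2a->0: no, abaaa/abbaa meet in 1. 2a->1: no, abaaa/ba meet in 1. 2a->2: no, baba/aabba meet in 2 with "ba" left. Open state 3: 2a->3.
bb: 2b undefined. 2b->0: no, bbaab/b meet in 2. 2b->1: no, bbaab/aabba meet in 0. 2b->2: ok.
baa: 3a undefined. 3a->0: no, bbaab/b meet in 2. 3a->1: no, abaaa/abbaa meet in 1. 3a->2: no, bbaab/b meet in 2. 3a->3: ok.
bab: 3b undefined. 3b->0: ok.
All examples now run through 4 states with every (state, symbol) defined. Accept strings end in {0,1}, Reject strings end in {2,3}; accept={0,1}.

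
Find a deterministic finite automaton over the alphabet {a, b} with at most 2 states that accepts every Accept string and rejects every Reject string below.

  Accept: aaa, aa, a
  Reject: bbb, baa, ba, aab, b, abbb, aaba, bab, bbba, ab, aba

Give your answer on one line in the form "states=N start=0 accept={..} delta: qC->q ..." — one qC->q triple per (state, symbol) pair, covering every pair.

State merging on the prefix tree: take the shortest (then alphabetical) example prefix whose next move is undefined and point that move at state 0, else 1, else 2, ...; a target is out if some Accept/Reject pair would then sit in one state with the same input left (inseparable). If every existing state is out, open a new one.
a: 0a undefined. 0a->0: ok.
b: 0b undefined. 0b->0: no, aaa/bbb meet in 0. Open state 1: 0b->1.
ba: 1a undefined. 1a->0: no, aaa/baa meet in 0. 1a->1: ok.
bb: 1b undefined. 1b->0: no, aaa/bab meet in 0. 1b->1: ok.
All examples now run through 2 states with every (state, symbol) defined. Accept strings end in {0}, Reject strings end in {1}; accept={0}.

states=2 start=0 accept={0} delta: 0a->0 0b->1 1a->1 1b->1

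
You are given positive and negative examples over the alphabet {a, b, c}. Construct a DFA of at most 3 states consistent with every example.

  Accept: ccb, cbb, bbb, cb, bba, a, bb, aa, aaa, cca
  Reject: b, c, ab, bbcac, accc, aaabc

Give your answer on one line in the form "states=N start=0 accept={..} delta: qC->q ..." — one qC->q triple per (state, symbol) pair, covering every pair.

State merging on the prefix tree: take the shortest (then alphabetical) example prefix whose next move is undefined and point that move at state 0, else 1, else 2, ...; a target is out if some Accept/Reject pair would then sit in one state with the same input left (inseparable). If every existing state is out, open a new one.
a: 0a undefined. 0a->0: ok.
b: 0b undefined. 0b->0: no, bbb/b meet in 0. Open state 1: 0b->1.
c: 0c undefined. 0c->0: no, ccb/b meet in 1. 0c->1: ok.
bb: 1b undefined. 1b->0: no, cbb/b meet in 1. 1b->1: no, cbb/b meet in 1. Open state 2: 1b->2.
cc: 1c undefined. 1c->0: no, ccb/b meet in 1. 1c->1: ok.
bba: 2a undefined. 2a->0: ok.
bbb: 2b undefined. 2b->0: ok.
bbc: 2c undefined. 2c->0: ok.
cca: 1a undefined. 1a->0: ok.
All examples now run through 3 states with every (state, symbol) defined. Accept strings end in {0,2}, Reject strings end in {1}; accept={0,2}.

states=3 start=0 accept={0,2} delta: 0a->0 0b->1 0c->1 1a->0 1b->2 1c->1 2a->0 2b->0 2c->0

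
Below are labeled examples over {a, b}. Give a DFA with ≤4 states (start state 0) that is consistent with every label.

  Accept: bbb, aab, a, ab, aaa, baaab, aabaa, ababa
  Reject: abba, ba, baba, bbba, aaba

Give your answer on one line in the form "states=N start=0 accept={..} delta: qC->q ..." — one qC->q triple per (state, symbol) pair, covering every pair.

states=3 start=0 accept={1,2} delta: 0a->1 0b->1 1a->0 1b->2 2a->1 2b->1

Grow the machine one transition at a time. Run the examples from 0; the earliest place one falls off (shortest prefix, ties alphabetical) gets sent to the lowest-numbered state that keeps every Accept/Reject pair distinguishable — a pair clashes when both reach the same state with identical unread suffix — and to a fresh state only if none does.
a: 0a undefined. 0a->0: no, ababa/baba meet in 0 with "baba" left. Open state 1: 0a->1.
b: 0b undefined. 0b->0: no, a/ba meet in 1. 0b->1: ok.
aa: 1a undefined. 1a->0: ok.
ab: 1b undefined. 1b->0: no, ab/abba meet in 0. 1b->1: no, ababa/abba meet in 0. Open state 2: 1b->2.
aba: 2a undefined. 2a->0: no, ababa/ba meet in 0. 2a->1: ok.
abb: 2b undefined. 2b->0: no, bbb/ba meet in 0. 2b->1: ok.
All examples now run through 3 states with every (state, symbol) defined. Accept strings end in {1,2}, Reject strings end in {0}; accept={1,2}.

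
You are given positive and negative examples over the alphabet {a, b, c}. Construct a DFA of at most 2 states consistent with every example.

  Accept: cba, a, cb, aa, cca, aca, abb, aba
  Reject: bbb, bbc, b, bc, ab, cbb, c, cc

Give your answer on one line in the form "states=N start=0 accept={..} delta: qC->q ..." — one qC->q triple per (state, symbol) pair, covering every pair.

Fold the examples into a partial DFA from state 0: repeatedly fix the first undefined (state, symbol) met by the shortest-then-alphabetical prefix, trying targets in increasing order and rejecting any under which an Accept and a Reject string meet in one state with the same remainder; add a state when all current targets are rejected. Accepting states are where Accept strings end.
a: 0a undefined. 0a->0: ok.
b: 0b undefined. 0b->0: no, a/bbb meet in 0. Open state 1: 0b->1.
c: 0c undefined. 0c->0: no, a/c meet in 0. 0c->1: ok.
bb: 1b undefined. 1b->0: ok.
bc: 1c undefined. 1c->0: no, cba/bc meet in 0. 1c->1: ok.
aba: 1a undefined. 1a->0: ok.
All examples now run through 2 states with every (state, symbol) defined. Accept strings end in {0}, Reject strings end in {1}; accept={0}.

states=2 start=0 accept={0} delta: 0a->0 0b->1 0c->1 1a->0 1b->0 1c->1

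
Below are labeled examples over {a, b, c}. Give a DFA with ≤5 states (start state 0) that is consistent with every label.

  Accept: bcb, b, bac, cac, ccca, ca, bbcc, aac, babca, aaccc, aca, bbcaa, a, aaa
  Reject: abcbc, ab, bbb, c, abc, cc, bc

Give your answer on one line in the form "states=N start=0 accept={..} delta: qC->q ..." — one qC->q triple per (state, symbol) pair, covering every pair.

Fold the examples into a partial DFA from state 0: repeatedly fix the first undefined (state, symbol) met by the shortest-then-alphabetical prefix, trying targets in increasing order and rejecting any under which an Accept and a Reject string meet in one state with the same remainder; add a state when all current targets are rejected. Accepting states are where Accept strings end.
a: 0a undefined. 0a->0: no, b/ab meet in 0 with "b" left. Open state 1: 0a->1.
b: 0b undefined. 0b->0: no, b/bbb meet in 0. 0b->1: ok.
c: 0c undefined. 0c->0: no, cac/bc meet in 1 with "c" left. 0c->1: no, b/c meet in 1. Open state 2: 0c->2.
aa: 1a undefined. 1a->0: no, bac/c meet in 2. 1a->1: no, bac/bc meet in 1 with "c" left. 1a->2: no, bac/cc meet in 2 with "c" left. Open state 3: 1a->3.
ab: 1b undefined. 1b->0: no, b/bbb meet in 1. 1b->1: no, b/ab meet in 1. 1b->2: ok.
ac: 1c undefined. 1c->0: ok.
ca: 2a undefined. 2a->0: no, cac/ab meet in 2. 2a->1: no, cac/bc meet in 0. 2a->2: no, cac/abc meet in 2 with "c" left. 2a->3: ok.
cc: 2c undefined. 2c->0: no, bbcc/ab meet in 2. 2c->1: no, bcb/abcbc meet in 1. 2c->2: no, bbcc/ab meet in 2. 2c->3: no, ca/abc meet in 3. Open state 4: 2c->4.
aaa: 3a undefined. 3a->0: no, aaa/bc meet in 0. 3a->1: ok.
aac: 3c undefined. 3c->0: no, bac/bc meet in 0. 3c->1: no, aaccc/ab meet in 2. 3c->2: no, bac/ab meet in 2. 3c->3: ok.
bab: 3b undefined. 3b->0: ok.
bbb: 2b undefined. 2b->0: ok.
ccc: 4c undefined. 4c->0: no, bbcc/bbb meet in 0. 4c->1: ok.
abcb: 4b undefined. 4b->0: ok.
bbca: 4a undefined. 4a->0: ok.
All examples now run through 5 states with every (state, symbol) defined. Accept strings end in {1,3}, Reject strings end in {0,2,4}; accept={1,3}.

states=5 start=0 accept={1,3} delta: 0a->1 0b->1 0c->2 1a->3 1b->2 1c->0 2a->3 2b->0 2c->4 3a->1 3b->0 3c->3 4a->0 4b->0 4c->1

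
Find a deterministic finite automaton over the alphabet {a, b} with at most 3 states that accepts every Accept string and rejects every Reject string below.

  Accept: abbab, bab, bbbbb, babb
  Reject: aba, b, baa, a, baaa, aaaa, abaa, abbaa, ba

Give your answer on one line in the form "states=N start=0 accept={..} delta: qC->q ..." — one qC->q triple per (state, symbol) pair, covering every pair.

states=3 start=0 accept={2} delta: 0a->0 0b->1 1a->1 1b->2 2a->1 2b->2

Grow the machine one transition at a time. Run the examples from 0; the earliest place one falls off (shortest prefix, ties alphabetical) gets sent to the lowest-numbered state that keeps every Accept/Reject pair distinguishable — a pair clashes when both reach the same state with identical unread suffix — and to a fresh state only if none does.
a: 0a undefined. 0a->0: ok.
b: 0b undefined. 0b->0: no, abbab/aba meet in 0. Open state 1: 0b->1.
ba: 1a undefined. 1a->0: no, bab/b meet in 1. 1a->1: ok.
bb: 1b undefined. 1b->0: no, abbab/aba meet in 1. 1b->1: no, abbab/aba meet in 1. Open state 2: 1b->2.
bbb: 2b undefined. 2b->0: no, babb/a meet in 0. 2b->1: no, bbbbb/aba meet in 1. 2b->2: ok.
abba: 2a undefined. 2a->0: no, abbab/aba meet in 1. 2a->1: ok.
All examples now run through 3 states with every (state, symbol) defined. Accept strings end in {2}, Reject strings end in {0,1}; accept={2}.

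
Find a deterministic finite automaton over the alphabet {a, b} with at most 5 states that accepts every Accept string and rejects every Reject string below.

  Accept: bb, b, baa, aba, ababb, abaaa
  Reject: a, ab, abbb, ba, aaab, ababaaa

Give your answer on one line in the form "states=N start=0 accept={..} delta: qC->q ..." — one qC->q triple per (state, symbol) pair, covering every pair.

Grow the machine one transition at a time. Run the examples from 0; the earliest place one falls off (shortest prefix, ties alphabetical) gets sent to the lowest-numbered state that keeps every Accept/Reject pair distinguishable — a pair clashes when both reach the same state with identical unread suffix — and to a fresh state only if none does.
a: 0a undefined. 0a->0: no, b/ab meet in 0 with "b" left. Open state 1: 0a->1.
b: 0b undefined. 0b->0: ok.
aa: 1a undefined. 1a->0: ok.
ab: 1b undefined. 1b->0: no, bb/ab meet in 0. 1b->1: ok.
All examples now run through 2 states with every (state, symbol) defined. Accept strings end in {0}, Reject strings end in {1}; accept={0}.

states=2 start=0 accept={0} delta: 0a->1 0b->0 1a->0 1b->1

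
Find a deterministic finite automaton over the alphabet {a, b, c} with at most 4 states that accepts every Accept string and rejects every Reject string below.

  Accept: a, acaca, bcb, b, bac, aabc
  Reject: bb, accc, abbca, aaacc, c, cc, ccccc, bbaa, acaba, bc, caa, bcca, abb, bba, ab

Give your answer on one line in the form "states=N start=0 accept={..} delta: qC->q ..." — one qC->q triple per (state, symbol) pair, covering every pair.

states=4 start=0 accept={1} delta: 0a->1 0b->1 0c->0 1a->2 1b->2 1c->3 2a->2 2b->2 2c->1 3a->0 3b->1 3c->1

State merging on the prefix tree: take the shortest (then alphabetical) example prefix whose next move is undefined and point that move at state 0, else 1, else 2, ...; a target is out if some Accept/Reject pair would then sit in one state with the same input left (inseparable). If every existing state is out, open a new one.
a: 0a undefined. 0a->0: no, b/ab meet in 0 with "b" left. Open state 1: 0a->1.
b: 0b undefined. 0b->0: no, a/bba meet in 1. 0b->1: ok.
c: 0c undefined. 0c->0: ok.
aa: 1a undefined. 1a->0: no, bac/c meet in 0. 1a->1: no, a/caa meet in 1. Open state 2: 1a->2.
ab: 1b undefined. 1b->0: no, a/abb meet in 1. 1b->1: no, a/bb meet in 1. 1b->2: ok.
ac: 1c undefined. 1c->0: no, a/bcca meet in 1. 1c->1: no, a/accc meet in 1. 1c->2: no, bcb/abb meet in 2 with "b" left. Open state 3: 1c->3.
aaa: 2a undefined. 2a->0: no, a/bbaa meet in 1. 2a->1: no, a/bba meet in 1. 2a->2: ok.
aab: 2b undefined. 2b->0: no, a/abbca meet in 1. 2b->1: no, a/abb meet in 1. 2b->2: ok.
aca: 3a undefined. 3a->0: ok.
acc: 3c undefined. 3c->0: no, a/bcca meet in 1. 3c->1: ok.
bac: 2c undefined. 2c->0: no, a/abbca meet in 1. 2c->1: ok.
bcb: 3b undefined. 3b->0: no, bcb/c meet in 0. 3b->1: ok.
All examples now run through 4 states with every (state, symbol) defined. Accept strings end in {1}, Reject strings end in {0,2,3}; accept={1}.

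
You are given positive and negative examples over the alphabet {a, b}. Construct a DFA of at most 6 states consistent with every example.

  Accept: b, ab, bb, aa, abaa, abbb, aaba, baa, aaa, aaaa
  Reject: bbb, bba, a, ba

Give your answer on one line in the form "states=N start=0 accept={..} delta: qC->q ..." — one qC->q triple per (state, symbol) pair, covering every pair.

states=5 start=0 accept={0,2,3,4} delta: 0a->1 0b->2 1a->3 1b->0 2a->1 2b->4 3a->3 3b->1 4a->1 4b->1

State merging on the prefix tree: take the shortest (then alphabetical) example prefix whose next move is undefined and point that move at state 0, else 1, else 2, ...; a target is out if some Accept/Reject pair would then sit in one state with the same input left (inseparable). If every existing state is out, open a new one.
a: 0a undefined. 0a->0: no, aa/a meet in 0. Open state 1: 0a->1.
b: 0b undefined. 0b->0: no, b/bbb meet in 0. 0b->1: no, b/a meet in 1. Open state 2: 0b->2.
aa: 1a undefined. 1a->0: no, aaba/ba meet in 2 with "a" left. 1a->1: no, aa/a meet in 1. 1a->2: no, aaba/bba meet in 2 with "ba" left. Open state 3: 1a->3.
ab: 1b undefined. 1b->0: ok.
ba: 2a undefined. 2a->0: no, ab/ba meet in 0. 2a->1: ok.
bb: 2b undefined. 2b->0: no, b/bbb meet in 2. 2b->1: no, ab/bbb meet in 0. 2b->2: no, b/bbb meet in 2. 2b->3: no, aaa/bba meet in 3 with "a" left. Open state 4: 2b->4.
aaa: 3a undefined. 3a->0: no, aaaa/a meet in 1. 3a->1: no, aaa/a meet in 1. 3a->2: no, aaaa/a meet in 1. 3a->3: ok.
aab: 3b undefined. 3b->0: no, aaba/a meet in 1. 3b->1: ok.
bba: 4a undefined. 4a->0: no, ab/bba meet in 0. 4a->1: ok.
bbb: 4b undefined. 4b->0: no, ab/bbb meet in 0. 4b->1: ok.
All examples now run through 5 states with every (state, symbol) defined. Accept strings end in {0,2,3,4}, Reject strings end in {1}; accept={0,2,3,4}.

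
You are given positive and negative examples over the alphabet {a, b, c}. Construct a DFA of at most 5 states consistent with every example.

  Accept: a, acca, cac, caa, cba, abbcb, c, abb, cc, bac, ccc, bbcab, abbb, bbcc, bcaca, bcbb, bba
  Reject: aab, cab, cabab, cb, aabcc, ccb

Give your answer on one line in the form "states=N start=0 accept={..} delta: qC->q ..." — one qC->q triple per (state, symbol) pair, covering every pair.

states=4 start=0 accept={0,2} delta: 0a->0 0b->1 0c->0 1a->0 1b->2 1c->1 2a->0 2b->0 2c->3 3a->1 3b->0 3c->0

Grow the machine one transition at a time. Run the examples from 0; the earliest place one falls off (shortest prefix, ties alphabetical) gets sent to the lowest-numbered state that keeps every Accept/Reject pair distinguishable — a pair clashes when both reach the same state with identical unread suffix — and to a fresh state only if none does.
a: 0a undefined. 0a->0: ok.
b: 0b undefined. 0b->0: no, a/aab meet in 0. Open state 1: 0b->1.
c: 0c undefined. 0c->0: ok.
ba: 1a undefined. 1a->0: ok.
bb: 1b undefined. 1b->0: no, abbcb/aab meet in 1. 1b->1: no, abb/aab meet in 1. Open state 2: 1b->2.
bc: 1c undefined. 1c->0: no, a/aabcc meet in 0. 1c->1: ok.
bba: 2a undefined. 2a->0: ok.
bbc: 2c undefined. 2c->0: no, abbcb/aab meet in 1. 2c->1: no, bbcab/aab meet in 1. 2c->2: no, bbcab/aab meet in 1. Open state 3: 2c->3.
abbb: 2b undefined. 2b->0: ok.
bbca: 3a undefined. 3a->0: no, bbcab/aab meet in 1. 3a->1: ok.
bbcc: 3c undefined. 3c->0: ok.
abbcb: 3b undefined. 3b->0: ok.
All examples now run through 4 states with every (state, symbol) defined. Accept strings end in {0,2}, Reject strings end in {1}; accept={0,2}.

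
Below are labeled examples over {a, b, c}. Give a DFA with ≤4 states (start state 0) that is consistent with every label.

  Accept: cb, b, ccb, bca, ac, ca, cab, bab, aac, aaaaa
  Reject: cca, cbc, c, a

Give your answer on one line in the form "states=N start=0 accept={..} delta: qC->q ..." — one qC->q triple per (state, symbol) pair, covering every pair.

Fold the examples into a partial DFA from state 0: repeatedly fix the first undefined (state, symbol) met by the shortest-then-alphabetical prefix, trying targets in increasing order and rejecting any under which an Accept and a Reject string meet in one state with the same remainder; add a state when all current targets are rejected. Accepting states are where Accept strings end.
a: 0a undefined. 0a->0: no, ac/c meet in 0 with "c" left. Open state 1: 0a->1.
b: 0b undefined. 0b->0: ok.
c: 0c undefined. 0c->0: no, cb/cbc meet in 0. 0c->1: ok.
aa: 1a undefined. 1a->0: no, aac/c meet in 1. 1a->1: no, bca/c meet in 1. Open state 2: 1a->2.
ac: 1c undefined. 1c->0: ok.
cb: 1b undefined. 1b->0: ok.
aaa: 2a undefined. 2a->0: ok.
aac: 2c undefined. 2c->0: ok.
cab: 2b undefined. 2b->0: ok.
All examples now run through 3 states with every (state, symbol) defined. Accept strings end in {0,2}, Reject strings end in {1}; accept={0,2}.

states=3 start=0 accept={0,2} delta: 0a->1 0b->0 0c->1 1a->2 1b->0 1c->0 2a->0 2b->0 2c->0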